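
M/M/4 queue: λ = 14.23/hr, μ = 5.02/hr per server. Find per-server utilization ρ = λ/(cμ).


ρ = λ/(cμ) = 14.23/(4·5.02) = 14.23/20.08 = 0.7087

Final: 0.7087


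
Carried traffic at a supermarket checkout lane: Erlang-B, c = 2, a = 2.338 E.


B(2,2.338) = 0.450184 (Erlang-B)
Carried load = a(1 − B) = 2.338·(1 − 0.450184) = 2.338·0.549816 = 1.2855 E

Final: 1.2855 Erlangs


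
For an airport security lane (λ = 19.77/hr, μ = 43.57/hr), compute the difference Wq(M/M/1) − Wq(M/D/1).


ρ = 19.77/43.57 = 0.4538
Wq(M/M/1) = ρ/(μ−λ) = 0.4538/23.80 = 0.01907 hr
Wq(M/D/1) = ρ/(2(μ−λ)) = 0.009533 hr
Savings = 0.01907 − 0.009533 = 0.009533 hr

Final: 0.009533 hr


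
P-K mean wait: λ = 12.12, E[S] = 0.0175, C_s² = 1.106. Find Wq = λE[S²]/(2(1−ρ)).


ρ = λ·E[S] = 12.12·0.0175 = 0.2121
E[S²] = E[S]²(1+C_s²) = 0.0175²·(1+1.106) = 0.0006450
Wq = λ·E[S²]/(2(1−ρ)) = 12.12·0.0006450/(2·0.7879) = 0.004961 hr

Final: 0.004961 hr


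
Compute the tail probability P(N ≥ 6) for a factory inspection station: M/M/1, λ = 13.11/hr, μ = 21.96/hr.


ρ = 13.11/21.96 = 0.5970
P(N ≥ n) = ρ^n = 0.5970^6 = 0.045271

Final: 0.045271


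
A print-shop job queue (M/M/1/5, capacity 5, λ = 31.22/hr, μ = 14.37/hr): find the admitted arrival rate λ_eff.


ρ = 2.1726; P_K = (1−ρ)ρ^5/(1−ρ^6) = 0.544900
λ_eff = λ(1 − P_K) = 31.22·(1 − 0.544900) = 31.22·0.455100 = 14.2082 /hr

Final: 14.2082 /hr


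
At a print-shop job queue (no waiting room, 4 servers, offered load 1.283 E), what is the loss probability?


B(c,a) = (a^c/c!) / Σ_{k=0}^{c} a^k/k!
a^4/4! = 0.112900
Σ terms (k=0..4): 1.00000 + 1.28300 + 0.82304 + 0.35199 + 0.11290 = 3.570934
B = 0.112900/3.570934 = 0.031616

Final: 0.031616


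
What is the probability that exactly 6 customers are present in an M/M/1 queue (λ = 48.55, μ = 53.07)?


ρ = 48.55/53.07 = 0.9148
P_n = (1−ρ)·ρ^n = (1 − 0.9148)·0.9148^6 = 0.08517·0.586193 = 0.049926

Final: 0.049926


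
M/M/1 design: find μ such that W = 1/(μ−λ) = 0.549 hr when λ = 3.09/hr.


W = 1/(μ−λ) ⇒ μ − λ = 1/W = 1/0.549 = 1.8215
μ = λ + 1/W = 3.09 + 1.8215 = 4.9115 per hr

Final: 4.9115 /hr


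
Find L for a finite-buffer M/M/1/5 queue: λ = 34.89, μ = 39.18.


ρ = 34.89/39.18 = 0.8905
L = ρ[1 − (K+1)ρ^K + Kρ^(K+1)] / [(1−ρ)(1−ρ^(K+1))]
Numerator: 0.8905·(1 − 6·0.559993 + 5·0.498677) = 0.118816
Denominator: (0.1095)·(0.501323) = 0.054892
L = 0.118816/0.054892 = 2.1645

Final: 2.1645


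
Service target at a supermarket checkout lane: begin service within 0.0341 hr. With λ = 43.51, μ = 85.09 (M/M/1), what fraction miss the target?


ρ = 43.51/85.09 = 0.5113
P(Wq > t) = ρ·e^{−(μ−λ)t} = 0.5113·e^{−1.4179}
= 0.5113·0.242227 = 0.123861

Final: 0.123861


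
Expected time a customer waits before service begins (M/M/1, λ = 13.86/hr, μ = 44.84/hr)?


ρ = 13.86/44.84 = 0.3091
Wq = ρ/(μ−λ) = 0.3091/(44.84 − 13.86) = 0.3091/30.98 = 0.009977 hr

Final: 0.009977 hr


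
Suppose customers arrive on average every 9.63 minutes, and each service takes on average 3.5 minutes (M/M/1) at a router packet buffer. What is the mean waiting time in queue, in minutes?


λ = 60/9.63 = 6.2305 /hr
μ = 60/3.5 = 17.1429 /hr
ρ = λ/μ = 6.2305/17.1429 = 0.3634
Wq = ρ/(μ−λ) = 0.3634/(17.1429−6.2305) = 0.03331 hr
In minutes: 0.03331·60 = 1.998 min

Final: 1.998 min


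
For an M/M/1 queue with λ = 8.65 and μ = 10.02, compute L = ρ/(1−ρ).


ρ = λ/μ = 8.65/10.02 = 0.8633
L = ρ/(1−ρ) = 0.8633/(1 − 0.8633) = 0.8633/0.1367 = 6.3139

Final: 6.3139


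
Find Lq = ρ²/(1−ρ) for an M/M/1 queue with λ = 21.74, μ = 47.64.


ρ = 21.74/47.64 = 0.4563
Lq = ρ²/(1−ρ) = 0.2082/0.5437 = 0.3830

Final: 0.3830


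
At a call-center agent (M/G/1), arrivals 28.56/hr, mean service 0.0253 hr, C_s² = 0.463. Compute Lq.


ρ = λ·E[S] = 28.56·0.0253 = 0.7226
Lq = ρ²(1+C_s²)/(2(1−ρ)) = 0.5221·(1+0.463)/(2·0.2774)
= 0.5221·1.4630/0.5549 = 1.37662

Final: 1.37662


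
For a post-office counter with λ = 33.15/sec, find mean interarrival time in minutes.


Mean interarrival time = 1/λ = 1/33.15 second = 0.03017 second
In minutes: 0.03017 × 0.0166667 = 0.0005028 min

Final: 0.0005028 min


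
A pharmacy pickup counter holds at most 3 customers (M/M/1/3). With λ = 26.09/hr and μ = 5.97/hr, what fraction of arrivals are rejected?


ρ = λ/μ = 26.09/5.97 = 4.3702
P_K = (1−ρ)ρ^K/(1−ρ^(K+1)) = (-3.3702·83.464010)/(1 − 364.753100)
= -281.289091/-363.753100 = 0.773297

Final: 0.773297


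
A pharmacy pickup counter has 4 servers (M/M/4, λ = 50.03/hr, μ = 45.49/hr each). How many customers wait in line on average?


a = λ/μ = 1.0998; ρ = a/4 = 0.2750
P₀ = 0.332184
Lq = P₀·a^c·ρ / (c!·(1−ρ)²) = 0.332184·1.46305·0.2750/(24·0.52570)
= 0.01059

Final: 0.01059


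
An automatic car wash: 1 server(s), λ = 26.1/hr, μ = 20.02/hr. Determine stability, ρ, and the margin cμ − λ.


Total capacity cμ = 1·20.02 = 20.02/hr
ρ = λ/(cμ) = 26.1/20.02 = 1.3037
Stable ⇔ ρ < 1: NO
Spare capacity = cμ − λ = 20.02 − 26.1 = -6.08/hr

Final: ρ = 1.3037; unstable; margin = -6.08/hr


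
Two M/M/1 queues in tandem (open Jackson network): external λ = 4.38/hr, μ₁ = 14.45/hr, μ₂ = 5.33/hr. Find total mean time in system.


Each node sees arrival rate λ = 4.38/hr (tandem ⇒ throughput preserved).
W₁ = 1/(μ₁−λ) = 1/(14.45−4.38) = 0.09930 hr
W₂ = 1/(μ₂−λ) = 1/(5.33−4.38) = 1.05263 hr
W_total = W₁ + W₂ = 0.09930 + 1.05263 = 1.15194 hr

Final: 1.15194 hr


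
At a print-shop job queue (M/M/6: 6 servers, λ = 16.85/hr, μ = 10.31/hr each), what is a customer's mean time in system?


a = 1.6343; ρ = 0.2724; P₀ = 0.194999
Lq = P₀·a^c·ρ/(c!(1−ρ)²) = 0.002655
Wq = Lq/λ = 0.002655/16.85 = 0.0001576 hr
W = Wq + 1/μ = 0.0001576 + 0.09699 = 0.09715 hr

Final: 0.09715 hr


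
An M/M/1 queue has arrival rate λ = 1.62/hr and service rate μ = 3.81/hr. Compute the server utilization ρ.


ρ = λ/μ = 1.62/3.81 = 0.4252

Final: 0.4252


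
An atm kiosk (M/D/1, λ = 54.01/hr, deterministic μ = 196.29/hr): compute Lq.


ρ = 54.01/196.29 = 0.2752
M/D/1: Lq = ρ²/(2(1−ρ)) = 0.07571/(2·0.7248) = 0.05222

Final: 0.05222


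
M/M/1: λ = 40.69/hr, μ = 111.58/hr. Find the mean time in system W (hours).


W = 1/(μ−λ) = 1/(111.58 − 40.69) = 1/70.89 = 0.01411 hr

Final: 0.01411 hr


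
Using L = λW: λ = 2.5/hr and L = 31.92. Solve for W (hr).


W = L/λ = 31.92/2.5 = 12.7680 hr

Final: 12.7680 hr


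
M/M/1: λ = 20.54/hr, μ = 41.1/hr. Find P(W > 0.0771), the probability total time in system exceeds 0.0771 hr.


W ~ Exponential(μ−λ) for M/M/1.
μ − λ = 41.1 − 20.54 = 20.5600
P(W > t) = e^{−(μ−λ)t} = e^{−1.5852} = 0.204912

Final: 0.204912


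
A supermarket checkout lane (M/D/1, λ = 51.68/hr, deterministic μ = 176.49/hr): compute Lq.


ρ = 51.68/176.49 = 0.2928
M/D/1: Lq = ρ²/(2(1−ρ)) = 0.08574/(2·0.7072) = 0.06062

Final: 0.06062


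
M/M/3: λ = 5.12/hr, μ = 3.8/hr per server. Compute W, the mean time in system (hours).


a = 1.3474; ρ = 0.4491; P₀ = 0.250306
Lq = P₀·a^c·ρ/(c!(1−ρ)²) = 0.15102
Wq = Lq/λ = 0.15102/5.12 = 0.02950 hr
W = Wq + 1/μ = 0.02950 + 0.26316 = 0.29265 hr

Final: 0.29265 hr


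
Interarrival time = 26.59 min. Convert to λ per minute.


λ = 1/(interarrival time) in consistent units.
1 minute = 1 min, so λ = 1/26.59 = 0.03761 per minute

Final: 0.03761 /min


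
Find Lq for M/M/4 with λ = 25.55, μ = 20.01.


a = λ/μ = 1.2769; ρ = a/4 = 0.3192
P₀ = 0.277647
Lq = P₀·a^c·ρ / (c!·(1−ρ)²) = 0.277647·2.65812·0.3192/(24·0.46347)
= 0.02118

Final: 0.02118


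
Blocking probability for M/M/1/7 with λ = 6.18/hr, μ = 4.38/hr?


ρ = λ/μ = 6.18/4.38 = 1.4110
P_K = (1−ρ)ρ^K/(1−ρ^(K+1)) = (-0.4110·11.132701)/(1 − 15.707784)
= -4.575083/-14.707784 = 0.311065

Final: 0.311065


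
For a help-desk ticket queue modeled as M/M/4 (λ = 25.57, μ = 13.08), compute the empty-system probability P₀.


a = λ/μ = 25.57/13.08 = 1.9549; ρ = a/c = 0.4887
Σ_{k=0}^{3} a^k/k! (terms k=0..3) = 1.00000 + 1.95489 + 1.91080 + 1.24514 = 6.11083
Tail: a^4/(4!(1−ρ)) = 14.60468/(24·0.5113) = 1.19021
P₀ = 1/(6.11083 + 1.19021) = 1/7.30105 = 0.136967

Final: 0.136967


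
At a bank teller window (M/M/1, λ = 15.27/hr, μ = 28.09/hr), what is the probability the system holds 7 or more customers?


ρ = 15.27/28.09 = 0.5436
P(N ≥ n) = ρ^n = 0.5436^7 = 0.014028

Final: 0.014028


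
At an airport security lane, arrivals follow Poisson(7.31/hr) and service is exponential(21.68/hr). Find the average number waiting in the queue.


ρ = 7.31/21.68 = 0.3372
Lq = ρ²/(1−ρ) = 0.1137/0.6628 = 0.1715

Final: 0.1715


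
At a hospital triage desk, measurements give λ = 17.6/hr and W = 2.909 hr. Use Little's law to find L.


L = λW = 17.6·2.909 = 51.1984

Final: 51.1984


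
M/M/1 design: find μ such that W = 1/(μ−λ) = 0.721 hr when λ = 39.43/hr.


W = 1/(μ−λ) ⇒ μ − λ = 1/W = 1/0.721 = 1.3870
μ = λ + 1/W = 39.43 + 1.3870 = 40.8170 per hr

Final: 40.8170 /hr


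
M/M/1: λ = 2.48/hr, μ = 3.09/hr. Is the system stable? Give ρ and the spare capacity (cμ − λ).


Total capacity cμ = 1·3.09 = 3.09/hr
ρ = λ/(cμ) = 2.48/3.09 = 0.8026
Stable ⇔ ρ < 1: YES
Spare capacity = cμ − λ = 3.09 − 2.48 = 0.61/hr

Final: ρ = 0.8026; stable; margin = 0.61/hr


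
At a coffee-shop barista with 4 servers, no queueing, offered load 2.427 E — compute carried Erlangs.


B(4,2.427) = 0.141725 (Erlang-B)
Carried load = a(1 − B) = 2.427·(1 − 0.141725) = 2.427·0.858275 = 2.0830 E

Final: 2.0830 Erlangs


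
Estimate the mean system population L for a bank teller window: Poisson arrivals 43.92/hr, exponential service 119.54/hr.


ρ = λ/μ = 43.92/119.54 = 0.3674
L = ρ/(1−ρ) = 0.3674/(1 − 0.3674) = 0.3674/0.6326 = 0.5808

Final: 0.5808


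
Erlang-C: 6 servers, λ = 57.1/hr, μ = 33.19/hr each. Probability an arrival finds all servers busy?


a = λ/μ = 1.7204; ρ = a/6 = 0.2867
P₀ = 0.178890 (from M/M/c formula)
C(c,a) = [a^c/(c!(1−ρ))]·P₀ = [25.92825/(720·0.7133)]·0.178890
= 0.05049·0.178890 = 0.009032

Final: 0.009032


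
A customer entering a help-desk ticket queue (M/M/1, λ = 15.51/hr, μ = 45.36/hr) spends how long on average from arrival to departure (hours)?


W = 1/(μ−λ) = 1/(45.36 − 15.51) = 1/29.85 = 0.03350 hr

Final: 0.03350 hr


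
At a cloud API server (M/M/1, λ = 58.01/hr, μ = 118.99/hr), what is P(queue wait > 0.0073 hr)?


ρ = 58.01/118.99 = 0.4875
P(Wq > t) = ρ·e^{−(μ−λ)t} = 0.4875·e^{−0.4452}
= 0.4875·0.640726 = 0.312367

Final: 0.312367


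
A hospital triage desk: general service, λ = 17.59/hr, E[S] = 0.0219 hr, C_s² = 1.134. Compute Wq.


ρ = λ·E[S] = 17.59·0.0219 = 0.3852
E[S²] = E[S]²(1+C_s²) = 0.0219²·(1+1.134) = 0.001023
Wq = λ·E[S²]/(2(1−ρ)) = 17.59·0.001023/(2·0.6148) = 0.01464 hr

Final: 0.01464 hr


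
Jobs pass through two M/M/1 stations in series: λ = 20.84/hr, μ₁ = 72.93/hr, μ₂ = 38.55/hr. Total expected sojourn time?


Each node sees arrival rate λ = 20.84/hr (tandem ⇒ throughput preserved).
W₁ = 1/(μ₁−λ) = 1/(72.93−20.84) = 0.01920 hr
W₂ = 1/(μ₂−λ) = 1/(38.55−20.84) = 0.05647 hr
W_total = W₁ + W₂ = 0.01920 + 0.05647 = 0.07566 hr

Final: 0.07566 hr


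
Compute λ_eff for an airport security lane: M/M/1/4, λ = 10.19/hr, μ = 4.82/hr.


ρ = 2.1141; P_K = (1−ρ)ρ^4/(1−ρ^5) = 0.539768
λ_eff = λ(1 − P_K) = 10.19·(1 − 0.539768) = 10.19·0.460232 = 4.6898 /hr

Final: 4.6898 /hr


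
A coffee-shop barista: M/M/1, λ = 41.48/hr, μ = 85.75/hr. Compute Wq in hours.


ρ = 41.48/85.75 = 0.4837
Wq = ρ/(μ−λ) = 0.4837/(85.75 − 41.48) = 0.4837/44.27 = 0.01093 hr

Final: 0.01093 hr


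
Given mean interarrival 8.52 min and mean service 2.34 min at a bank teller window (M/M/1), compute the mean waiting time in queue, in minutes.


λ = 60/8.52 = 7.0423 /hr
μ = 60/2.34 = 25.6410 /hr
ρ = λ/μ = 7.0423/25.6410 = 0.2746
Wq = ρ/(μ−λ) = 0.2746/(25.6410−7.0423) = 0.01477 hr
In minutes: 0.01477·60 = 0.8860 min

Final: 0.8860 min


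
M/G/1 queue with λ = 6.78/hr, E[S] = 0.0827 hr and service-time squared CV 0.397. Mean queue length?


ρ = λ·E[S] = 6.78·0.0827 = 0.5607
Lq = ρ²(1+C_s²)/(2(1−ρ)) = 0.3144·(1+0.397)/(2·0.4393)
= 0.3144·1.3970/0.8786 = 0.49990

Final: 0.49990


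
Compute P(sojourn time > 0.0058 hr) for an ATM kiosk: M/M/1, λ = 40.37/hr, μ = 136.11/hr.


W ~ Exponential(μ−λ) for M/M/1.
μ − λ = 136.11 − 40.37 = 95.7400
P(W > t) = e^{−(μ−λ)t} = e^{−0.5553} = 0.573905

Final: 0.573905


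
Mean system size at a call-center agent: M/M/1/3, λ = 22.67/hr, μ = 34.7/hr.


ρ = 22.67/34.7 = 0.6533
L = ρ[1 − (K+1)ρ^K + Kρ^(K+1)] / [(1−ρ)(1−ρ^(K+1))]
Numerator: 0.6533·(1 − 4·0.278847 + 3·0.182175) = 0.281667
Denominator: (0.3467)·(0.817825) = 0.283528
L = 0.281667/0.283528 = 0.9934

Final: 0.9934


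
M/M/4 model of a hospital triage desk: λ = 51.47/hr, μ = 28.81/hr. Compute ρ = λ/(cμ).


ρ = λ/(cμ) = 51.47/(4·28.81) = 51.47/115.24 = 0.4466

Final: 0.4466


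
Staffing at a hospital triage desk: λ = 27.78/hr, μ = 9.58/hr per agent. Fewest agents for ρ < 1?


Stability requires cμ > λ ⇔ c > λ/μ.
λ/μ = 27.78/9.58 = 2.8998
Minimum integer c = ⌊2.8998⌋ + 1 = 3
Check: 3·9.58 = 28.74 > 27.78, while 2·9.58 = 19.16 ≤ 27.78

Final: 3 servers


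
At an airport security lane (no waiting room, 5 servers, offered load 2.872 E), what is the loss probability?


B(c,a) = (a^c/c!) / Σ_{k=0}^{c} a^k/k!
a^5/5! = 1.628324
Σ terms (k=0..5): 1.00000 + 2.87200 + 4.12419 + 3.94823 + 2.83483 + 1.62832 = 16.407569
B = 1.628324/16.407569 = 0.099242

Final: 0.099242


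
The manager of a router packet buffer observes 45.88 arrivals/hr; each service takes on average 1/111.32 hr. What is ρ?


ρ = λ/μ = 45.88/111.32 = 0.4121

Final: 0.4121


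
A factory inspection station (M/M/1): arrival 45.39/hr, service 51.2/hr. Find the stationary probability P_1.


ρ = 45.39/51.2 = 0.8865
P_n = (1−ρ)·ρ^n = (1 − 0.8865)·0.8865^1 = 0.1135·0.886523 = 0.100600

Final: 0.100600


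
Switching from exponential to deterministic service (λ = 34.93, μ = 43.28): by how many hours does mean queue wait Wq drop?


ρ = 34.93/43.28 = 0.8071
Wq(M/M/1) = ρ/(μ−λ) = 0.8071/8.35 = 0.09666 hr
Wq(M/D/1) = ρ/(2(μ−λ)) = 0.04833 hr
Savings = 0.09666 − 0.04833 = 0.04833 hr

Final: 0.04833 hr


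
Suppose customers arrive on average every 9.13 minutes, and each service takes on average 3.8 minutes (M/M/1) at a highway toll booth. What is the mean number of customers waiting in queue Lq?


λ = 60/9.13 = 6.5717 /hr
μ = 60/3.8 = 15.7895 /hr
ρ = λ/μ = 6.5717/15.7895 = 0.4162
Lq = ρ²/(1−ρ) = 0.1732/0.5838 = 0.2967

Final: 0.2967


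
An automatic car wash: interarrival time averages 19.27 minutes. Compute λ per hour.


λ = 1/(interarrival time) in consistent units.
1 hour = 60 min, so λ = 60/19.27 = 3.1136 per hour

Final: 3.1136 /hr


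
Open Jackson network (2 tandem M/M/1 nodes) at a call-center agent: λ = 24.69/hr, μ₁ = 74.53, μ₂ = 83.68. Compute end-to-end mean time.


Each node sees arrival rate λ = 24.69/hr (tandem ⇒ throughput preserved).
W₁ = 1/(μ₁−λ) = 1/(74.53−24.69) = 0.02006 hr
W₂ = 1/(μ₂−λ) = 1/(83.68−24.69) = 0.01695 hr
W_total = W₁ + W₂ = 0.02006 + 0.01695 = 0.03702 hr

Final: 0.03702 hr


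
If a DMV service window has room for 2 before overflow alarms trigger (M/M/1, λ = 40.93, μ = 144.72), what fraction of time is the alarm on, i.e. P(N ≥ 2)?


ρ = 40.93/144.72 = 0.2828
P(N ≥ n) = ρ^n = 0.2828^2 = 0.079988

Final: 0.079988


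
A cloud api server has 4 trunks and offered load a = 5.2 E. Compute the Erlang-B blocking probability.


B(c,a) = (a^c/c!) / Σ_{k=0}^{c} a^k/k!
a^4/4! = 30.465067
Σ terms (k=0..4): 1.00000 + 5.20000 + 13.52000 + 23.43467 + 30.46507 = 73.619733
B = 30.465067/73.619733 = 0.413817

Final: 0.413817


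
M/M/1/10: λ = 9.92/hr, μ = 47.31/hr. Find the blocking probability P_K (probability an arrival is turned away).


ρ = λ/μ = 9.92/47.31 = 0.2097
P_K = (1−ρ)ρ^K/(1−ρ^(K+1)) = (0.7903·0.0000001643)/(1 − 0.00000003445)
= 0.0000001298/1.000000 = 0.0000001298

Final: 0.0000001298


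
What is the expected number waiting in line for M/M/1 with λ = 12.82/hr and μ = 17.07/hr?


ρ = 12.82/17.07 = 0.7510
Lq = ρ²/(1−ρ) = 0.5640/0.2490 = 2.2654

Final: 2.2654


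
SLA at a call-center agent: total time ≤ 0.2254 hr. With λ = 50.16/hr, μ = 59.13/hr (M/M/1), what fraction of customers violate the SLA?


W ~ Exponential(μ−λ) for M/M/1.
μ − λ = 59.13 − 50.16 = 8.9700
P(W > t) = e^{−(μ−λ)t} = e^{−2.0218} = 0.132412

Final: 0.132412


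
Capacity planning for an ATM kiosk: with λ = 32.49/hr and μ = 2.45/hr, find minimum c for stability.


Stability requires cμ > λ ⇔ c > λ/μ.
λ/μ = 32.49/2.45 = 13.2612
Minimum integer c = ⌊13.2612⌋ + 1 = 14
Check: 14·2.45 = 34.30 > 32.49, while 13·2.45 = 31.85 ≤ 32.49

Final: 14 servers


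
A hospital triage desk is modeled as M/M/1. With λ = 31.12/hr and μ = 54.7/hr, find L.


ρ = λ/μ = 31.12/54.7 = 0.5689
L = ρ/(1−ρ) = 0.5689/(1 − 0.5689) = 0.5689/0.4311 = 1.3198

Final: 1.3198


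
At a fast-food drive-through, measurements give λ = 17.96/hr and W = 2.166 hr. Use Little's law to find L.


L = λW = 17.96·2.166 = 38.9014

Final: 38.9014


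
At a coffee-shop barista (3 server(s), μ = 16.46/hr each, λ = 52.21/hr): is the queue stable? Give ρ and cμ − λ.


Total capacity cμ = 3·16.46 = 49.38/hr
ρ = λ/(cμ) = 52.21/49.38 = 1.0573
Stable ⇔ ρ < 1: NO
Spare capacity = cμ − λ = 49.38 − 52.21 = -2.83/hr

Final: ρ = 1.0573; unstable; margin = -2.83/hr


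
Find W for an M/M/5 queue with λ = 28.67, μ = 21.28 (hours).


a = 1.3473; ρ = 0.2695; P₀ = 0.259717
Lq = P₀·a^c·ρ/(c!(1−ρ)²) = 0.004851
Wq = Lq/λ = 0.004851/28.67 = 0.0001692 hr
W = Wq + 1/μ = 0.0001692 + 0.04699 = 0.04716 hr

Final: 0.04716 hr


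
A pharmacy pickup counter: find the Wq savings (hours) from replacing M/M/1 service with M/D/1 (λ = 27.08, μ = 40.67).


ρ = 27.08/40.67 = 0.6658
Wq(M/M/1) = ρ/(μ−λ) = 0.6658/13.59 = 0.04900 hr
Wq(M/D/1) = ρ/(2(μ−λ)) = 0.02450 hr
Savings = 0.04900 − 0.02450 = 0.02450 hr

Final: 0.02450 hr


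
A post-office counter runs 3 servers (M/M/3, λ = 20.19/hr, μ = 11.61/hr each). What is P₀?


a = λ/μ = 20.19/11.61 = 1.7390; ρ = a/c = 0.5797
Σ_{k=0}^{2} a^k/k! (terms k=0..2) = 1.00000 + 1.73902 + 1.51209 = 4.25111
Tail: a^3/(3!(1−ρ)) = 5.25911/(6·0.4203) = 2.08532
P₀ = 1/(4.25111 + 2.08532) = 1/6.33643 = 0.157817

Final: 0.157817


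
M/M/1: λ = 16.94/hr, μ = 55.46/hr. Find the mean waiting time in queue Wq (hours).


ρ = 16.94/55.46 = 0.3054
Wq = ρ/(μ−λ) = 0.3054/(55.46 − 16.94) = 0.3054/38.52 = 0.007930 hr

Final: 0.007930 hr


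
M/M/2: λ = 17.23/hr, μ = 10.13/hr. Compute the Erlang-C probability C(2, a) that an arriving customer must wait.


a = λ/μ = 1.7009; ρ = a/2 = 0.8504
P₀ = 0.080822 (from M/M/c formula)
C(c,a) = [a^c/(c!(1−ρ))]·P₀ = [2.89302/(2·0.1496)]·0.080822
= 9.67205·0.080822 = 0.781710

Final: 0.781710


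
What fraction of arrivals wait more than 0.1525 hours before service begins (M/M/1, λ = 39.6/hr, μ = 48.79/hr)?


ρ = 39.6/48.79 = 0.8116
P(Wq > t) = ρ·e^{−(μ−λ)t} = 0.8116·e^{−1.4015}
= 0.8116·0.246234 = 0.199853

Final: 0.199853


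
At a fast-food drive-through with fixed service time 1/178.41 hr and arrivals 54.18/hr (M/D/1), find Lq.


ρ = 54.18/178.41 = 0.3037
M/D/1: Lq = ρ²/(2(1−ρ)) = 0.09222/(2·0.6963) = 0.06622

Final: 0.06622


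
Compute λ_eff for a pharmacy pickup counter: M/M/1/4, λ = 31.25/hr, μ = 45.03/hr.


ρ = 0.6940; P_K = (1−ρ)ρ^4/(1−ρ^5) = 0.084598
λ_eff = λ(1 − P_K) = 31.25·(1 − 0.084598) = 31.25·0.915402 = 28.6063 /hr

Final: 28.6063 /hr


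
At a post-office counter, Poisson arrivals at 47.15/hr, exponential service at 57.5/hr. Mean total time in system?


W = 1/(μ−λ) = 1/(57.5 − 47.15) = 1/10.35 = 0.09662 hr

Final: 0.09662 hr


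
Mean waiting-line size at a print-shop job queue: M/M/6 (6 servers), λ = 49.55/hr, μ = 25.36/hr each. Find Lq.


a = λ/μ = 1.9539; ρ = a/6 = 0.3256
P₀ = 0.141544
Lq = P₀·a^c·ρ / (c!·(1−ρ)²) = 0.141544·55.63735·0.3256/(720·0.45476)
= 0.007832

Final: 0.007832


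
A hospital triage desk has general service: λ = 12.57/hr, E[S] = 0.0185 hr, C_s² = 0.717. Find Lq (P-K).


ρ = λ·E[S] = 12.57·0.0185 = 0.2325
Lq = ρ²(1+C_s²)/(2(1−ρ)) = 0.05408·(1+0.717)/(2·0.7675)
= 0.05408·1.7170/1.5349 = 0.06049

Final: 0.06049


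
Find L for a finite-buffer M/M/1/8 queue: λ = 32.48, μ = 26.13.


ρ = 32.48/26.13 = 1.2430
L = ρ[1 − (K+1)ρ^K + Kρ^(K+1)] / [(1−ρ)(1−ρ^(K+1))]
Numerator: 1.2430·(1 − 9·5.699187 + 8·7.084179) = 7.931369
Denominator: (-0.2430)·(-6.084179) = 1.478551
L = 7.931369/1.478551 = 5.3643

Final: 5.3643


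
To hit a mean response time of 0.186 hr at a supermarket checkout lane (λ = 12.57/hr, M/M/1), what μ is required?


W = 1/(μ−λ) ⇒ μ − λ = 1/W = 1/0.186 = 5.3763
μ = λ + 1/W = 12.57 + 5.3763 = 17.9463 per hr

Final: 17.9463 /hr


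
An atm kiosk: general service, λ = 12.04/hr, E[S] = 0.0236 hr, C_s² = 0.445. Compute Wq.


ρ = λ·E[S] = 12.04·0.0236 = 0.2841
E[S²] = E[S]²(1+C_s²) = 0.0236²·(1+0.445) = 0.0008048
Wq = λ·E[S²]/(2(1−ρ)) = 12.04·0.0008048/(2·0.7159) = 0.006768 hr

Final: 0.006768 hr


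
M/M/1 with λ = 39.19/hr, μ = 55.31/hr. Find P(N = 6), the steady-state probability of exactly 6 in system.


ρ = 39.19/55.31 = 0.7086
P_n = (1−ρ)·ρ^n = (1 − 0.7086)·0.7086^6 = 0.2914·0.126541 = 0.036880

Final: 0.036880


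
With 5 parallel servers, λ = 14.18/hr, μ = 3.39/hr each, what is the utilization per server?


ρ = λ/(cμ) = 14.18/(5·3.39) = 14.18/16.95 = 0.8366

Final: 0.8366


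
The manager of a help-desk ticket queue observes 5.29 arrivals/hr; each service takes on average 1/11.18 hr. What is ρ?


ρ = λ/μ = 5.29/11.18 = 0.4732

Final: 0.4732


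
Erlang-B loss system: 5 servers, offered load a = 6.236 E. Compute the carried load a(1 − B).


B(5,6.236) = 0.376564 (Erlang-B)
Carried load = a(1 − B) = 6.236·(1 − 0.376564) = 6.236·0.623436 = 3.8877 E

Final: 3.8877 Erlangs


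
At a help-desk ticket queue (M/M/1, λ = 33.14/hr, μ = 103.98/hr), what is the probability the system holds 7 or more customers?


ρ = 33.14/103.98 = 0.3187
P(N ≥ n) = ρ^n = 0.3187^7 = 0.0003341

Final: 0.0003341


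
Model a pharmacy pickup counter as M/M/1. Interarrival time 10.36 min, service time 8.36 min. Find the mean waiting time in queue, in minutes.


λ = 60/10.36 = 5.7915 /hr
μ = 60/8.36 = 7.1770 /hr
ρ = λ/μ = 5.7915/7.1770 = 0.8069
Wq = ρ/(μ−λ) = 0.8069/(7.1770−5.7915) = 0.58241 hr
In minutes: 0.58241·60 = 34.945 min

Final: 34.945 min


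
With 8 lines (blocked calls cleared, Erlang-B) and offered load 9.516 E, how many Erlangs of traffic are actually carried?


B(8,9.516) = 0.315112 (Erlang-B)
Carried load = a(1 − B) = 9.516·(1 − 0.315112) = 9.516·0.684888 = 6.5174 E

Final: 6.5174 Erlangs


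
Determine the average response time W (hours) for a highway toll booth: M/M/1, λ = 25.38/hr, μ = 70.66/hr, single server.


W = 1/(μ−λ) = 1/(70.66 − 25.38) = 1/45.28 = 0.02208 hr

Final: 0.02208 hr


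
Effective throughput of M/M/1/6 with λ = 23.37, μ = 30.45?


ρ = 0.7675; P_K = (1−ρ)ρ^6/(1−ρ^7) = 0.056360
λ_eff = λ(1 − P_K) = 23.37·(1 − 0.056360) = 23.37·0.943640 = 22.0529 /hr

Final: 22.0529 /hr


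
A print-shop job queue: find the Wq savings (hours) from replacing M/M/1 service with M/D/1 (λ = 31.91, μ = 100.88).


ρ = 31.91/100.88 = 0.3163
Wq(M/M/1) = ρ/(μ−λ) = 0.3163/68.97 = 0.004586 hr
Wq(M/D/1) = ρ/(2(μ−λ)) = 0.002293 hr
Savings = 0.004586 − 0.002293 = 0.002293 hr

Final: 0.002293 hr


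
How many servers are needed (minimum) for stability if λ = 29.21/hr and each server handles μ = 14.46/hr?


Stability requires cμ > λ ⇔ c > λ/μ.
λ/μ = 29.21/14.46 = 2.0201
Minimum integer c = ⌊2.0201⌋ + 1 = 3
Check: 3·14.46 = 43.38 > 29.21, while 2·14.46 = 28.92 ≤ 29.21

Final: 3 servers


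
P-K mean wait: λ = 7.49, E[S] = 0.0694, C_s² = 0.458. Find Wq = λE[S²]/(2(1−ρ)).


ρ = λ·E[S] = 7.49·0.0694 = 0.5198
E[S²] = E[S]²(1+C_s²) = 0.0694²·(1+0.458) = 0.007022
Wq = λ·E[S²]/(2(1−ρ)) = 7.49·0.007022/(2·0.4802) = 0.05477 hr

Final: 0.05477 hr


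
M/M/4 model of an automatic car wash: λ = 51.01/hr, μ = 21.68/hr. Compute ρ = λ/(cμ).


ρ = λ/(cμ) = 51.01/(4·21.68) = 51.01/86.72 = 0.5882

Final: 0.5882


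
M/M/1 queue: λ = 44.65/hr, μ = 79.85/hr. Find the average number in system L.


ρ = λ/μ = 44.65/79.85 = 0.5592
L = ρ/(1−ρ) = 0.5592/(1 − 0.5592) = 0.5592/0.4408 = 1.2685

Final: 1.2685


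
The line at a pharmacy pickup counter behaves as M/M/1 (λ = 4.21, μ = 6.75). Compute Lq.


ρ = 4.21/6.75 = 0.6237
Lq = ρ²/(1−ρ) = 0.3890/0.3763 = 1.0338

Final: 1.0338


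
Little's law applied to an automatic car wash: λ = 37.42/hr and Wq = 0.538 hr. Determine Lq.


Lq = λWq = 37.42·0.538 = 20.1320

Final: 20.1320


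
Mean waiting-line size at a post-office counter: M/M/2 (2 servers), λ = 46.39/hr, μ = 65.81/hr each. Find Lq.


a = λ/μ = 0.7049; ρ = a/2 = 0.3525
P₀ = 0.478793
Lq = P₀·a^c·ρ / (c!·(1−ρ)²) = 0.478793·0.49690·0.3525/(2·0.41932)
= 0.09999

Final: 0.09999


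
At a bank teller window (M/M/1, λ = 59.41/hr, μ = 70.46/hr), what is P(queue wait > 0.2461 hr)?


ρ = 59.41/70.46 = 0.8432
P(Wq > t) = ρ·e^{−(μ−λ)t} = 0.8432·e^{−2.7194}
= 0.8432·0.065914 = 0.055577

Final: 0.055577


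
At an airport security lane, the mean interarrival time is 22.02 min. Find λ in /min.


λ = 1/(interarrival time) in consistent units.
1 minute = 1 min, so λ = 1/22.02 = 0.04541 per minute

Final: 0.04541 /min


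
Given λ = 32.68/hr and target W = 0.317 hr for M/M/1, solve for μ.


W = 1/(μ−λ) ⇒ μ − λ = 1/W = 1/0.317 = 3.1546
μ = λ + 1/W = 32.68 + 3.1546 = 35.8346 per hr

Final: 35.8346 /hr


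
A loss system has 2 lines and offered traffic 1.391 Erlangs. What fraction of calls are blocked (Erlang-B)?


B(c,a) = (a^c/c!) / Σ_{k=0}^{c} a^k/k!
a^2/2! = 0.967441
Σ terms (k=0..2): 1.00000 + 1.39100 + 0.96744 = 3.358440
B = 0.967441/3.358440 = 0.288062

Final: 0.288062


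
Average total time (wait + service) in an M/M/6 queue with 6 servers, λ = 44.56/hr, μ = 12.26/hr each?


a = 3.6346; ρ = 0.6058; P₀ = 0.025050
Lq = P₀·a^c·ρ/(c!(1−ρ)²) = 0.31260
Wq = Lq/λ = 0.31260/44.56 = 0.007015 hr
W = Wq + 1/μ = 0.007015 + 0.08157 = 0.08858 hr

Final: 0.08858 hr


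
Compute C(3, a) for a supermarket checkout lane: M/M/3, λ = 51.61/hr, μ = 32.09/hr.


a = λ/μ = 1.6083; ρ = a/3 = 0.5361
P₀ = 0.185317 (from M/M/c formula)
C(c,a) = [a^c/(c!(1−ρ))]·P₀ = [4.15999/(6·0.4639)]·0.185317
= 1.49456·0.185317 = 0.276968

Final: 0.276968


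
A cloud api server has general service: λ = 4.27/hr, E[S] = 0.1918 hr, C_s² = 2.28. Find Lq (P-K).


ρ = λ·E[S] = 4.27·0.1918 = 0.8190
Lq = ρ²(1+C_s²)/(2(1−ρ)) = 0.6707·(1+2.28)/(2·0.1810)
= 0.6707·3.2800/0.3620 = 6.07694

Final: 6.07694


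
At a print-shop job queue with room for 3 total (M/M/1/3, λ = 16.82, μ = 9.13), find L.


ρ = 16.82/9.13 = 1.8423
L = ρ[1 − (K+1)ρ^K + Kρ^(K+1)] / [(1−ρ)(1−ρ^(K+1))]
Numerator: 1.8423·(1 − 4·6.252672 + 3·11.519161) = 19.430132
Denominator: (-0.8423)·(-10.519161) = 8.860060
L = 19.430132/8.860060 = 2.1930

Final: 2.1930


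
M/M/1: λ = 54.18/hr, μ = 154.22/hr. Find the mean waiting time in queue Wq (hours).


ρ = 54.18/154.22 = 0.3513
Wq = ρ/(μ−λ) = 0.3513/(154.22 − 54.18) = 0.3513/100.04 = 0.003512 hr

Final: 0.003512 hr


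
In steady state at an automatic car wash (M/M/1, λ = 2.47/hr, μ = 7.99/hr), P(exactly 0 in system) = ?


ρ = 2.47/7.99 = 0.3091
P_n = (1−ρ)·ρ^n = (1 − 0.3091)·0.3091^0 = 0.6909·1.000000 = 0.690864

Final: 0.690864


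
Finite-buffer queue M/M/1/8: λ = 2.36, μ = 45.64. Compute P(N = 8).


ρ = λ/μ = 2.36/45.64 = 0.05171
P_K = (1−ρ)ρ^K/(1−ρ^(K+1)) = (0.9483·5.111e-11)/(1 − 2.643e-12)
= 4.847e-11/1.000000 = 4.847e-11

Final: 4.847e-11


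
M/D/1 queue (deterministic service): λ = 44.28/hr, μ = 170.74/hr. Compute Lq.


ρ = 44.28/170.74 = 0.2593
M/D/1: Lq = ρ²/(2(1−ρ)) = 0.06726/(2·0.7407) = 0.04540

Final: 0.04540


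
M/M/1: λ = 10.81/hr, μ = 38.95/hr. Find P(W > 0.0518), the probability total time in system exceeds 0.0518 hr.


W ~ Exponential(μ−λ) for M/M/1.
μ − λ = 38.95 − 10.81 = 28.1400
P(W > t) = e^{−(μ−λ)t} = e^{−1.4577} = 0.232782

Final: 0.232782


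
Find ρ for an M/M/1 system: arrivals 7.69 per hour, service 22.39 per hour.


ρ = λ/μ = 7.69/22.39 = 0.3435

Final: 0.3435


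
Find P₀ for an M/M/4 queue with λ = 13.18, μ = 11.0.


a = λ/μ = 13.18/11.0 = 1.1982; ρ = a/c = 0.2995
Σ_{k=0}^{3} a^k/k! (terms k=0..3) = 1.00000 + 1.19818 + 0.71782 + 0.28669 = 3.20269
Tail: a^4/(4!(1−ρ)) = 2.06106/(24·0.7005) = 0.12260
P₀ = 1/(3.20269 + 0.12260) = 1/3.32530 = 0.300725

Final: 0.300725


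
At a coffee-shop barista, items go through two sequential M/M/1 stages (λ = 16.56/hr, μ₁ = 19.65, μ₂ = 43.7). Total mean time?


Each node sees arrival rate λ = 16.56/hr (tandem ⇒ throughput preserved).
W₁ = 1/(μ₁−λ) = 1/(19.65−16.56) = 0.32362 hr
W₂ = 1/(μ₂−λ) = 1/(43.7−16.56) = 0.03685 hr
W_total = W₁ + W₂ = 0.32362 + 0.03685 = 0.36047 hr

Final: 0.36047 hr


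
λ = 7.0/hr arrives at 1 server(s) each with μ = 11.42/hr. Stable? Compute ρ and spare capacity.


Total capacity cμ = 1·11.42 = 11.42/hr
ρ = λ/(cμ) = 7.0/11.42 = 0.6130
Stable ⇔ ρ < 1: YES
Spare capacity = cμ − λ = 11.42 − 7.0 = 4.42/hr

Final: ρ = 0.6130; stable; margin = 4.42/hr


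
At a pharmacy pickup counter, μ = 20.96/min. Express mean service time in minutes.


Mean service time = 1/μ = 1/20.96 minute = 0.04771 minute
In minutes: 0.04771 × 1 = 0.04771 min

Final: 0.04771 min


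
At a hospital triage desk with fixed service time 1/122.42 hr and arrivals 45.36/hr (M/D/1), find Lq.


ρ = 45.36/122.42 = 0.3705
M/D/1: Lq = ρ²/(2(1−ρ)) = 0.1373/(2·0.6295) = 0.10905

Final: 0.10905


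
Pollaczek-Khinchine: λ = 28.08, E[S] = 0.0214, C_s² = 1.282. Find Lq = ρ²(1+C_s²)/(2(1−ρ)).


ρ = λ·E[S] = 28.08·0.0214 = 0.6009
Lq = ρ²(1+C_s²)/(2(1−ρ)) = 0.3611·(1+1.282)/(2·0.3991)
= 0.3611·2.2820/0.7982 = 1.03238

Final: 1.03238


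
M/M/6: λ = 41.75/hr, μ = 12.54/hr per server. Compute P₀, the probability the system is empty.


a = λ/μ = 41.75/12.54 = 3.3293; ρ = a/c = 0.5549
Σ_{k=0}^{5} a^k/k! (terms k=0..5) = 1.00000 + 3.32935 + 5.54227 + 6.15071 + 5.11946 + 3.40889 = 24.55069
Tail: a^6/(6!(1−ρ)) = 1361.92647/(720·0.4451) = 4.24967
P₀ = 1/(24.55069 + 4.24967) = 1/28.80036 = 0.034722

Final: 0.034722


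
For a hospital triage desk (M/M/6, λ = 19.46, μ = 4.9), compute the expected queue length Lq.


a = λ/μ = 3.9714; ρ = a/6 = 0.6619
P₀ = 0.017237
Lq = P₀·a^c·ρ / (c!·(1−ρ)²) = 0.017237·3923.56214·0.6619/(720·0.11431)
= 0.54392

Final: 0.54392


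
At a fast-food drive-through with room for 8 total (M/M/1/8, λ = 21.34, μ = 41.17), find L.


ρ = 21.34/41.17 = 0.5183
L = ρ[1 − (K+1)ρ^K + Kρ^(K+1)] / [(1−ρ)(1−ρ^(K+1))]
Numerator: 0.5183·(1 − 9·0.005211 + 8·0.002701) = 0.505230
Denominator: (0.4817)·(0.997299) = 0.480360
L = 0.505230/0.480360 = 1.0518

Final: 1.0518


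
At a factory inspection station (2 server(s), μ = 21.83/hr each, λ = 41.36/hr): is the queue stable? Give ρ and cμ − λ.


Total capacity cμ = 2·21.83 = 43.66/hr
ρ = λ/(cμ) = 41.36/43.66 = 0.9473
Stable ⇔ ρ < 1: YES
Spare capacity = cμ − λ = 43.66 − 41.36 = 2.30/hr

Final: ρ = 0.9473; stable; margin = 2.30/hr


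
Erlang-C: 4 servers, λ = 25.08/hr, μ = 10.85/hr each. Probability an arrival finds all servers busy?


a = λ/μ = 2.3115; ρ = a/4 = 0.5779
P₀ = 0.092085 (from M/M/c formula)
C(c,a) = [a^c/(c!(1−ρ))]·P₀ = [28.54902/(24·0.4221)]·0.092085
= 2.81802·0.092085 = 0.259497

Final: 0.259497


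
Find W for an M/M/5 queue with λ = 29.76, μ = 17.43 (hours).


a = 1.7074; ρ = 0.3415; P₀ = 0.180756
Lq = P₀·a^c·ρ/(c!(1−ρ)²) = 0.01721
Wq = Lq/λ = 0.01721/29.76 = 0.0005783 hr
W = Wq + 1/μ = 0.0005783 + 0.05737 = 0.05795 hr

Final: 0.05795 hr


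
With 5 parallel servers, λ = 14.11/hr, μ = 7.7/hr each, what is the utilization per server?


ρ = λ/(cμ) = 14.11/(5·7.7) = 14.11/38.50 = 0.3665

Final: 0.3665


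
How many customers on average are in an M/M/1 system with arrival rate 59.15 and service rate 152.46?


ρ = λ/μ = 59.15/152.46 = 0.3880
L = ρ/(1−ρ) = 0.3880/(1 − 0.3880) = 0.3880/0.6120 = 0.6339

Final: 0.6339


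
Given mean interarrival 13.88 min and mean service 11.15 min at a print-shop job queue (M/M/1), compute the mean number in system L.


λ = 60/13.88 = 4.3228 /hr
μ = 60/11.15 = 5.3812 /hr
ρ = λ/μ = 4.3228/5.3812 = 0.8033
L = ρ/(1−ρ) = 0.8033/0.1967 = 4.0842

Final: 4.0842


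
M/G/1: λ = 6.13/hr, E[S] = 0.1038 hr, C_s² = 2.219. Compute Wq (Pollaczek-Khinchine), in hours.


ρ = λ·E[S] = 6.13·0.1038 = 0.6363
E[S²] = E[S]²(1+C_s²) = 0.1038²·(1+2.219) = 0.034683
Wq = λ·E[S²]/(2(1−ρ)) = 6.13·0.034683/(2·0.3637) = 0.29228 hr

Final: 0.29228 hr


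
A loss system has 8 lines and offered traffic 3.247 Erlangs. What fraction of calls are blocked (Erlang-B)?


B(c,a) = (a^c/c!) / Σ_{k=0}^{c} a^k/k!
a^8/8! = 0.306435
Σ terms (k=0..8): 1.00000 + 3.24700 + 5.27150 + 5.70553 + 4.63146 + 3.00767 + 1.62765 + 0.75500 + 0.30643 = 25.552242
B = 0.306435/25.552242 = 0.011992

Final: 0.011992


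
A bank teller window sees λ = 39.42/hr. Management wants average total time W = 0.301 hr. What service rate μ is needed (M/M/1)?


W = 1/(μ−λ) ⇒ μ − λ = 1/W = 1/0.301 = 3.3223
μ = λ + 1/W = 39.42 + 3.3223 = 42.7423 per hr

Final: 42.7423 /hr


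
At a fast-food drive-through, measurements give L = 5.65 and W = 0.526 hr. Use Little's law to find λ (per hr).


λ = L/W = 5.65/0.526 = 10.7414 /hr

Final: 10.7414 /hr


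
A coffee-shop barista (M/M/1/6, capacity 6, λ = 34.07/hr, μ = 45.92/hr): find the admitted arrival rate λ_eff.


ρ = 0.7419; P_K = (1−ρ)ρ^6/(1−ρ^7) = 0.049127
λ_eff = λ(1 − P_K) = 34.07·(1 − 0.049127) = 34.07·0.950873 = 32.3963 /hr

Final: 32.3963 /hr


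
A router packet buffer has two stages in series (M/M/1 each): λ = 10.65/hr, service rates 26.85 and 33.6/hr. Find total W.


Each node sees arrival rate λ = 10.65/hr (tandem ⇒ throughput preserved).
W₁ = 1/(μ₁−λ) = 1/(26.85−10.65) = 0.06173 hr
W₂ = 1/(μ₂−λ) = 1/(33.6−10.65) = 0.04357 hr
W_total = W₁ + W₂ = 0.06173 + 0.04357 = 0.10530 hr

Final: 0.10530 hr


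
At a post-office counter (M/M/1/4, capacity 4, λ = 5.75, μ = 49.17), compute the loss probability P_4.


ρ = λ/μ = 5.75/49.17 = 0.1169
P_K = (1−ρ)ρ^K/(1−ρ^(K+1)) = (0.8831·0.0001870)/(1 − 0.00002187)
= 0.0001651/0.999978 = 0.0001651

Final: 0.0001651


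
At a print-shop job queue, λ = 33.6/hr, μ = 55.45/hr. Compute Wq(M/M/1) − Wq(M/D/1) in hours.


ρ = 33.6/55.45 = 0.6060
Wq(M/M/1) = ρ/(μ−λ) = 0.6060/21.85 = 0.02773 hr
Wq(M/D/1) = ρ/(2(μ−λ)) = 0.01387 hr
Savings = 0.02773 − 0.01387 = 0.01387 hr

Final: 0.01387 hr


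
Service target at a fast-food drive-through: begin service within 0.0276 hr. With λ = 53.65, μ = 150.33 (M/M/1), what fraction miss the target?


ρ = 53.65/150.33 = 0.3569
P(Wq > t) = ρ·e^{−(μ−λ)t} = 0.3569·e^{−2.6684}
= 0.3569·0.069365 = 0.024755

Final: 0.024755


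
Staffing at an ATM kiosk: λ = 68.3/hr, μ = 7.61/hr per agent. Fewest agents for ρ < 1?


Stability requires cμ > λ ⇔ c > λ/μ.
λ/μ = 68.3/7.61 = 8.9750
Minimum integer c = ⌊8.9750⌋ + 1 = 9
Check: 9·7.61 = 68.49 > 68.3, while 8·7.61 = 60.88 ≤ 68.3

Final: 9 servers


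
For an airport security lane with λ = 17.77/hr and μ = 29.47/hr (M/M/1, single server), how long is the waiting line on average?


ρ = 17.77/29.47 = 0.6030
Lq = ρ²/(1−ρ) = 0.3636/0.3970 = 0.9158

Final: 0.9158


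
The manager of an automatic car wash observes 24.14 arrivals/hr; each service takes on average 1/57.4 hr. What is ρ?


ρ = λ/μ = 24.14/57.4 = 0.4206

Final: 0.4206


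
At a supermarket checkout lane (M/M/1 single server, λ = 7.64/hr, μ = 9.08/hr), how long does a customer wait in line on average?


ρ = 7.64/9.08 = 0.8414
Wq = ρ/(μ−λ) = 0.8414/(9.08 − 7.64) = 0.8414/1.44 = 0.5843 hr

Final: 0.5843 hr


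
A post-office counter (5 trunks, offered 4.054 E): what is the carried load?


B(5,4.054) = 0.203888 (Erlang-B)
Carried load = a(1 − B) = 4.054·(1 − 0.203888) = 4.054·0.796112 = 3.2274 E

Final: 3.2274 Erlangs


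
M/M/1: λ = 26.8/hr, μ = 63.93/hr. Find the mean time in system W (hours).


W = 1/(μ−λ) = 1/(63.93 − 26.8) = 1/37.13 = 0.02693 hr

Final: 0.02693 hr


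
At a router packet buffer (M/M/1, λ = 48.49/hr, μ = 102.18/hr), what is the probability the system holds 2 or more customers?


ρ = 48.49/102.18 = 0.4746
P(N ≥ n) = ρ^n = 0.4746^2 = 0.225202

Final: 0.225202


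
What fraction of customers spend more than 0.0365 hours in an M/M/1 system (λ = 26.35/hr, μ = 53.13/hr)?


W ~ Exponential(μ−λ) for M/M/1.
μ − λ = 53.13 − 26.35 = 26.7800
P(W > t) = e^{−(μ−λ)t} = e^{−0.9775} = 0.376262

Final: 0.376262


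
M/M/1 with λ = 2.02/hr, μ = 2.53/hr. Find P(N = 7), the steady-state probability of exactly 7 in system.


ρ = 2.02/2.53 = 0.7984
P_n = (1−ρ)·ρ^n = (1 − 0.7984)·0.7984^7 = 0.2016·0.206831 = 0.041693

Final: 0.041693


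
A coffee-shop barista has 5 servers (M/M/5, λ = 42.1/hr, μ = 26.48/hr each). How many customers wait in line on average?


a = λ/μ = 1.5899; ρ = a/5 = 0.3180
P₀ = 0.203505
Lq = P₀·a^c·ρ / (c!·(1−ρ)²) = 0.203505·10.15829·0.3180/(120·0.46516)
= 0.01178

Final: 0.01178


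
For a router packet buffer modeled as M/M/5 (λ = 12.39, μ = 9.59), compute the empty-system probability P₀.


a = λ/μ = 12.39/9.59 = 1.2920; ρ = a/c = 0.2584
Σ_{k=0}^{4} a^k/k! (terms k=0..4) = 1.00000 + 1.29197 + 0.83459 + 0.35942 + 0.11609 = 3.60208
Tail: a^5/(5!(1−ρ)) = 3.59968/(120·0.7416) = 0.04045
P₀ = 1/(3.60208 + 0.04045) = 1/3.64253 = 0.274535

Final: 0.274535


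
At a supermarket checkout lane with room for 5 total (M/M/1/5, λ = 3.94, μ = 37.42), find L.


ρ = 3.94/37.42 = 0.1053
L = ρ[1 − (K+1)ρ^K + Kρ^(K+1)] / [(1−ρ)(1−ρ^(K+1))]
Numerator: 0.1053·(1 − 6·0.00001294 + 5·0.000001363) = 0.105284
Denominator: (0.8947)·(0.999999) = 0.894707
L = 0.105284/0.894707 = 0.1177

Final: 0.1177
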